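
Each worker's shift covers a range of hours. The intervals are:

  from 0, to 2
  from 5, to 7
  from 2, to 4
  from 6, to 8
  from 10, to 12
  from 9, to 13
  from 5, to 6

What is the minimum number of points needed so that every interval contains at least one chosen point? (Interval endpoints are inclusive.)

3

Sorted: [0,2] [2,4] [5,6] [5,7] [6,8] [10,12] [9,13]
{[0,2],[2,4]} hit by 2; {[5,6],[5,7],[6,8]} hit by 6; {[10,12],[9,13]} hit by 12.
Points: 2, 6, 12 (3 total).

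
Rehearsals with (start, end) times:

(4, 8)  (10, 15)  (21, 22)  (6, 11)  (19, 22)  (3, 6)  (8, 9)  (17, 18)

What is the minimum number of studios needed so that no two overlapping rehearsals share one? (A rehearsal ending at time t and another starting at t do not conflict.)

The answer is the maximum number of intervals overlapping at any instant.
Events (time:±→running): 3:+→1 4:+→2 … peak 2.

2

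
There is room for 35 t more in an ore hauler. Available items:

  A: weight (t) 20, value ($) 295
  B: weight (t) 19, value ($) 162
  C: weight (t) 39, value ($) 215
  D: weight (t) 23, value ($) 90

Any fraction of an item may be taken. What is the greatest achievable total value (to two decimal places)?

422.89

Greedy by value/weight ratio, highest first.
Order: A (295/20=14.75) > B (162/19=8.53) > C (215/39=5.51) > D (90/23=3.91)
Fill: take A (20 @ 295) → take 15/19 of B → 127.89; 35/35 used.
Total value = 422.89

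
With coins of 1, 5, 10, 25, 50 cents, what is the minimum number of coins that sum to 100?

100 = 2×50
Total coins = 2 = 2

2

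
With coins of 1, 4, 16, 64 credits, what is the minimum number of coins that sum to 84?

Greedy: take as many of the largest coin as possible, then repeat with the remainder.
84 = 1×64 + 1×16 + 1×4
Total coins = 1 + 1 + 1 = 3

3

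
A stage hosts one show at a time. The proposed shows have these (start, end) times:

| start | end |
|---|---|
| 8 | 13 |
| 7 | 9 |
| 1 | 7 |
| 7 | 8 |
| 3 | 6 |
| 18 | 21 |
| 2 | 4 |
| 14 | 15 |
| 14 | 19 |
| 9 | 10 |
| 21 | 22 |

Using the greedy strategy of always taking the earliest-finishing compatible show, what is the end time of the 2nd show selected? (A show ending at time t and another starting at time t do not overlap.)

8

By end time: (2,4), (3,6), (1,7), (7,8), (7,9), (9,10), (8,13), (14,15), (14,19), (18,21), (21,22).
Pick (2,4); next start ≥ 4 → (7,8); next start ≥ 8 → (9,10); next start ≥ 10 → (14,15); next start ≥ 15 → (18,21); next start ≥ 21 → (21,22).
Selected: (2,4) (7,8) (9,10) (14,15) (18,21) (21,22)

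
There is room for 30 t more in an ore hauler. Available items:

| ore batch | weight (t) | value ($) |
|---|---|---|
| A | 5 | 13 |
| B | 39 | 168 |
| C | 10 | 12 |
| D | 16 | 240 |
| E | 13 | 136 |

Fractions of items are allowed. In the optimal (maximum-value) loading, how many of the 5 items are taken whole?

Order: D (240/16=15.00) > E (136/13=10.46) > B (168/39=4.31) > A (13/5=2.60) > C (12/10=1.20)
Fill: take D (16 @ 240) → take E (13 @ 136) → take 1/39 of B → 4.31; 30/30 used.
2 item(s) taken whole; one partial (take 1/39 of B).

2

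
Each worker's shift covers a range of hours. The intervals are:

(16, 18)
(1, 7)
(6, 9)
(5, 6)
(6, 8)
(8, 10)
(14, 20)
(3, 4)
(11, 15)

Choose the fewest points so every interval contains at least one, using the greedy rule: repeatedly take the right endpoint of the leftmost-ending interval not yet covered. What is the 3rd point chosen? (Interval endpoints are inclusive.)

Sorted: [3,4] [5,6] [1,7] [6,8] [6,9] [8,10] [11,15] [16,18] [14,20]
{[3,4]} hit by 4; {[5,6],[1,7],[6,8],[6,9]} hit by 6; {[8,10]} hit by 10; {[11,15]} hit by 15; {[16,18],[14,20]} hit by 18.
Points: 4, 6, 10, 15, 18 (5 total).

10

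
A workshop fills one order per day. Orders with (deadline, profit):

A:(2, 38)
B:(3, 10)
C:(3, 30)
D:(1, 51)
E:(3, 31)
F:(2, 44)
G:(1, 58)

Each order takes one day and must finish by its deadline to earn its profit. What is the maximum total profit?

133

By profit: G(d1,58), D(d1,51), F(d2,44), A(d2,38), E(d3,31), C(d3,30), B(d3,10)
G→slot 1; D skipped; F→slot 2; A skipped; E→slot 3; C skipped; B skipped.
Profit = 58 + 44 + 31 = 133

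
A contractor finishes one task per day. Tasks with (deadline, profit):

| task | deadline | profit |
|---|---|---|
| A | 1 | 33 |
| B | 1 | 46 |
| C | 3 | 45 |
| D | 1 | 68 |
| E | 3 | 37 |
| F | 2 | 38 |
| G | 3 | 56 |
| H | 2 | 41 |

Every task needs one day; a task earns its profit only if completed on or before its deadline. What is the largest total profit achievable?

By profit: D(d1,68), G(d3,56), B(d1,46), C(d3,45), H(d2,41), F(d2,38), E(d3,37), A(d1,33)
D→slot 1; G→slot 3; B skipped; C→slot 2; H skipped; F skipped; E skipped; A skipped.
Profit = 68 + 45 + 56 = 169

169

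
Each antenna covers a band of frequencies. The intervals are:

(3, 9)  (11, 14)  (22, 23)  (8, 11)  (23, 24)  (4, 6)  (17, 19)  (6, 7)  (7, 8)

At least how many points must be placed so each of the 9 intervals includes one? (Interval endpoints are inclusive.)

5

By right end: [4,6]  [6,7]  [7,8]  [3,9]  [8,11]  [11,14]  [17,19]  [22,23]  [23,24]
[4,6] uncovered → point at 6; [7,8] uncovered → point at 8; [11,14] uncovered → point at 14; [17,19] uncovered → point at 19; [22,23] uncovered → point at 23.
Points: 6, 8, 14, 19, 23 (5 total).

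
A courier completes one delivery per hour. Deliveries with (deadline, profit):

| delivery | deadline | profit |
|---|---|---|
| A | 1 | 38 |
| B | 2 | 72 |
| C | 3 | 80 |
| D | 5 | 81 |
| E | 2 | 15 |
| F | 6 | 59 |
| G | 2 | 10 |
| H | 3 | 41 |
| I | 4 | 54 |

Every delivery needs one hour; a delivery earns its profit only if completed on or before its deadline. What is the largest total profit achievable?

Take jobs in profit order; each goes to the latest open slot no later than its deadline.
By profit: D(d5,81), C(d3,80), B(d2,72), F(d6,59), I(d4,54), H(d3,41), A(d1,38), E(d2,15), G(d2,10)
D→slot 5; C→slot 3; B→slot 2; F→slot 6; I→slot 4; H→slot 1; A skipped; E skipped; G skipped.
Profit = 41 + 72 + 80 + 54 + 81 + 59 = 387

387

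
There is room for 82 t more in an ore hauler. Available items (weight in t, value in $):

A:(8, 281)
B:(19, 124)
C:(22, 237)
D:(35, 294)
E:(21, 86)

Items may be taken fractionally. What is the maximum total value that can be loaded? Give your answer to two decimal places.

Sort by value per unit weight and fill in that order.
Order: A (281/8=35.12) > C (237/22=10.77) > D (294/35=8.40) > B (124/19=6.53) > E (86/21=4.10)
Fill: take A (8 @ 281) → take C (22 @ 237) → take D (35 @ 294) → take 17/19 of B → 110.95; 82/82 used.
Total value = 922.95

922.95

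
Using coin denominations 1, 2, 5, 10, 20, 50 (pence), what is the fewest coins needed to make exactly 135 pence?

5

135 − 2×50→35 − 1×20→15 − 1×10→5 − 1×5→0
Total coins = 2 + 1 + 1 + 1 = 5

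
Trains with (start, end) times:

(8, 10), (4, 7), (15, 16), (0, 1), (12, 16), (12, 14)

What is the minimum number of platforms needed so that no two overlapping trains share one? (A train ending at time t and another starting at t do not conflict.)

2

Count concurrent intervals with a sweep; the peak is the room count.
starts: [0, 4, 8, 12, 12, 15]
ends:   [1, 7, 10, 14, 16, 16]
s0→1 e1→0 s4→1 e7→0 s8→1 e10→0 s12→1 s12→2  — peak 2.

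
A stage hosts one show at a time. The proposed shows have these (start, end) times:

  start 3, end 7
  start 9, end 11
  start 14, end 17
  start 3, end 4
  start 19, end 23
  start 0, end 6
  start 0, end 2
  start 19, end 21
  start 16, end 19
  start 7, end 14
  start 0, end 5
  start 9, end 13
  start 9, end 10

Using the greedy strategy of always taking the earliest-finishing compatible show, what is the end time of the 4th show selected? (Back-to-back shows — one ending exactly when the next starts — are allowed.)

17

By end time: (0,2), (3,4), (0,5), (0,6), (3,7), (9,10), (9,11), (9,13), (7,14), (14,17), (16,19), (19,21), (19,23).
Pick (0,2); next start ≥ 2 → (3,4); next start ≥ 4 → (9,10); next start ≥ 10 → (14,17); next start ≥ 17 → (19,21).
Selected: (0,2) (3,4) (9,10) (14,17) (19,21)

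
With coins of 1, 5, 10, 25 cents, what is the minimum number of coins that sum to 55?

3

Greedy: take as many of the largest coin as possible, then repeat with the remainder.
55 = 2×25 + 1×5
Total coins = 2 + 1 = 3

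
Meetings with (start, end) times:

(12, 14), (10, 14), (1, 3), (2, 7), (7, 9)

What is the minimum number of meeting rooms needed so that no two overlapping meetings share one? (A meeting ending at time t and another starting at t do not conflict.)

2

Count concurrent intervals with a sweep; the peak is the room count.
starts: [1, 2, 7, 10, 12]
ends:   [3, 7, 9, 14, 14]
s1→1 s2→2  — peak 2.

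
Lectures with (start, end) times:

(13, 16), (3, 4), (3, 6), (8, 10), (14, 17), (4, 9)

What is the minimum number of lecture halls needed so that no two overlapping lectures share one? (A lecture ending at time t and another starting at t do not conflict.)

The answer is the maximum number of intervals overlapping at any instant.
Events (time:±→running): 3:+→1 3:+→2 … peak 2.

2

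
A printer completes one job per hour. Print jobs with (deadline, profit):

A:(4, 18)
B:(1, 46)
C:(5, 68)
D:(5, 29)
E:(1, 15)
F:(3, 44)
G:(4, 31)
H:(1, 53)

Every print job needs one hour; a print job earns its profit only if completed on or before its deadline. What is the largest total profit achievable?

Profit order: C=68 H=53 B=46 F=44 G=31 D=29 A=18 E=15
Assign: C→slot 5, H→slot 1, B skipped, F→slot 3, G→slot 4, D→slot 2, A skipped, E skipped.
Slots: [1:H] [2:D] [3:F] [4:G] [5:C]
Profit = 53 + 29 + 44 + 31 + 68 = 225

225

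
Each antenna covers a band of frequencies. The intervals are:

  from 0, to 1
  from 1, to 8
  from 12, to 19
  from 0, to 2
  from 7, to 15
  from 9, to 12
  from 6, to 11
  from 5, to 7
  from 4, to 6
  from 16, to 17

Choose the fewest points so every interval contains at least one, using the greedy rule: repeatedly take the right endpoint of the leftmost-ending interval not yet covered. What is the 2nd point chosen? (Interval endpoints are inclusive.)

Sort by right endpoint; whenever an interval is uncovered, place a point at its right end.
By right end: [0,1]  [0,2]  [4,6]  [5,7]  [1,8]  [6,11]  [9,12]  [7,15]  [16,17]  [12,19]
[0,1] uncovered → point at 1; [4,6] uncovered → point at 6; [9,12] uncovered → point at 12; [16,17] uncovered → point at 17.
Points: 1, 6, 12, 17 (4 total).

6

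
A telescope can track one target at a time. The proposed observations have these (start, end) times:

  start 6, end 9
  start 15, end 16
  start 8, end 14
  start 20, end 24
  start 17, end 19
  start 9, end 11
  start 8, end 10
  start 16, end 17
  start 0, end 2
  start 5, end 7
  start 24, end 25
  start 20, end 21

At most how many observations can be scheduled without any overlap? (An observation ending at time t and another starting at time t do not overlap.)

8

By end time: (0,2), (5,7), (6,9), (8,10), (9,11), (8,14), (15,16), (16,17), (17,19), (20,21), (20,24), (24,25).
Pick (0,2); next start ≥ 2 → (5,7); next start ≥ 7 → (8,10); next start ≥ 10 → (15,16); next start ≥ 16 → (16,17); next start ≥ 17 → (17,19); next start ≥ 19 → (20,21); next start ≥ 21 → (24,25).
Selected 8 observations.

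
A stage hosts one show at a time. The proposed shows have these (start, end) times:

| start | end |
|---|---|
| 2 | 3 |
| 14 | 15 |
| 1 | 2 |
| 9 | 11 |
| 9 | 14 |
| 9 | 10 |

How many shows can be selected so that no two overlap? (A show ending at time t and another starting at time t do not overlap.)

4

By end time: (1,2), (2,3), (9,10), (9,11), (9,14), (14,15).
Pick (1,2); next start ≥ 2 → (2,3); next start ≥ 3 → (9,10); next start ≥ 10 → (14,15).
Selected 4 shows.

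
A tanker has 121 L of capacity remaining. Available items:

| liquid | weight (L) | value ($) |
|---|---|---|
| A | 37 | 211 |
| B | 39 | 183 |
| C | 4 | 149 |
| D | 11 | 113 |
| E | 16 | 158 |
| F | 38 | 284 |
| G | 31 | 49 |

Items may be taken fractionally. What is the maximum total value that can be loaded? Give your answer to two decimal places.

Sort by value per unit weight and fill in that order.
Order: C (149/4=37.25) > D (113/11=10.27) > E (158/16=9.88) > F (284/38=7.47) > A (211/37=5.70) > B (183/39=4.69) > G (49/31=1.58)
Fill: take C (4 @ 149) → take D (11 @ 113) → take E (16 @ 158) → take F (38 @ 284) → take A (37 @ 211) → take 15/39 of B → 70.38; 121/121 used.
Total value = 985.38

985.38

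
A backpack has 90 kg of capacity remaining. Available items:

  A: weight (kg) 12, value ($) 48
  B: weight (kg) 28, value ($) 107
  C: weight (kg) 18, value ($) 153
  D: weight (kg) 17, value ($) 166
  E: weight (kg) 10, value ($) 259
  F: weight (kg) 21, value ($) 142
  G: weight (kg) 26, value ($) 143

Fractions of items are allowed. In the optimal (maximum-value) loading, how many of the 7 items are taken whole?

4

Ratios (sorted): E 25.90, D 9.76, C 8.50, F 6.76, G 5.50, A 4.00, B 3.82
take E (10 @ 259); take D (17 @ 166); take C (18 @ 153); take F (21 @ 142); take 24/26 of G → 132.00. Capacity used 90/90.
4 item(s) taken whole; one partial (take 24/26 of G).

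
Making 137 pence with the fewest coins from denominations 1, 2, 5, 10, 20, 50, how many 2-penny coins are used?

1

Use the largest denomination that fits, subtract, and repeat.
137 = 2×50 + 1×20 + 1×10 + 1×5 + 1×2
Count of 2: 1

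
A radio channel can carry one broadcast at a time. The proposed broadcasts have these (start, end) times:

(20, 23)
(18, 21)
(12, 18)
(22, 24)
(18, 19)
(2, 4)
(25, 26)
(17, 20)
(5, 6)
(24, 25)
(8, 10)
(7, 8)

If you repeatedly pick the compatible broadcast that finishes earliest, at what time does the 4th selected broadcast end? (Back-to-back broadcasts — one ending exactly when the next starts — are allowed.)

Greedy by earliest finish: after sorting by end time, pick each interval compatible with the last pick.
Sorted by end: (2,4)  (5,6)  (7,8)  (8,10)  (12,18)  (18,19)  (17,20)  (18,21)  (20,23)  (22,24)  (24,25)  (25,26)
take (2,4); take (5,6); take (7,8); take (8,10); take (12,18); take (18,19); skip (17,20); take (20,23); take (24,25); take (25,26).
Selected: (2,4) (5,6) (7,8) (8,10) (12,18) (18,19) (20,23) (24,25) (25,26)

10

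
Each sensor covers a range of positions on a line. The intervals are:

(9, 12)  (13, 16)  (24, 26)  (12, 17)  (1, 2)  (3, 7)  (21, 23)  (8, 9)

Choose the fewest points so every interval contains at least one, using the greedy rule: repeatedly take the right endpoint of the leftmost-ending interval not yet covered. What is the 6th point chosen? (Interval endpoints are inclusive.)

26

Sort by right endpoint; whenever an interval is uncovered, place a point at its right end.
Sorted: [1,2] [3,7] [8,9] [9,12] [13,16] [12,17] [21,23] [24,26]
{[1,2]} hit by 2; {[3,7]} hit by 7; {[8,9],[9,12]} hit by 9; {[13,16],[12,17]} hit by 16; {[21,23]} hit by 23; {[24,26]} hit by 26.
Points: 2, 7, 9, 16, 23, 26 (6 total).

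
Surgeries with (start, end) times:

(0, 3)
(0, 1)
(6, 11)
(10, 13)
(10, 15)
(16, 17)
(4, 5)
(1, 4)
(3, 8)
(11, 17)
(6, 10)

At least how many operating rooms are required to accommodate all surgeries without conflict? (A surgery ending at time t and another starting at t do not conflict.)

3

starts: [0, 0, 1, 3, 4, 6, 6, 10, 10, 11, 16]
ends:   [1, 3, 4, 5, 8, 10, 11, 13, 15, 17, 17]
s0→1 s0→2 e1→1 s1→2 e3→1 s3→2 e4→1 s4→2 e5→1 s6→2 s6→3  — peak 3.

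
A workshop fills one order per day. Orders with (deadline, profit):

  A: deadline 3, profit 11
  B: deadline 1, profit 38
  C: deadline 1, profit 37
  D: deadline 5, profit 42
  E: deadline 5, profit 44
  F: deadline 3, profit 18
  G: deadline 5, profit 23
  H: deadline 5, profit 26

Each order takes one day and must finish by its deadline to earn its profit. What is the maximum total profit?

173

Sort by profit descending; place each in the latest free slot ≤ its deadline.
By profit: E(d5,44), D(d5,42), B(d1,38), C(d1,37), H(d5,26), G(d5,23), F(d3,18), A(d3,11)
E→slot 5; D→slot 4; B→slot 1; C skipped; H→slot 3; G→slot 2; F skipped; A skipped.
Profit = 38 + 23 + 26 + 42 + 44 = 173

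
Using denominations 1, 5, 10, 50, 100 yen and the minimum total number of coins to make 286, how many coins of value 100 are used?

Use the largest denomination that fits, subtract, and repeat.
286 − 2×100→86 − 1×50→36 − 3×10→6 − 1×5→1 − 1×1→0
Count of 100: 2

2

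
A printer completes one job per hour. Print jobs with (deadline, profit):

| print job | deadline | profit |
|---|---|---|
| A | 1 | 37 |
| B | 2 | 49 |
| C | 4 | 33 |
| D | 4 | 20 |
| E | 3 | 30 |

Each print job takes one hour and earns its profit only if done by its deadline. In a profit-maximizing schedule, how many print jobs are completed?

4

By profit: B(d2,49), A(d1,37), C(d4,33), E(d3,30), D(d4,20)
B→slot 2; A→slot 1; C→slot 4; E→slot 3; D skipped.
4 of 5 scheduled.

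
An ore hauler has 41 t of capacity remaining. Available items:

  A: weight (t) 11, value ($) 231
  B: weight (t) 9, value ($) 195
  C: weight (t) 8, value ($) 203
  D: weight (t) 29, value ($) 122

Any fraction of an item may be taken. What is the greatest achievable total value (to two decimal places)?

683.69

Ratios (sorted): C 25.38, B 21.67, A 21.00, D 4.21
take C (8 @ 203); take B (9 @ 195); take A (11 @ 231); take 13/29 of D → 54.69. Capacity used 41/41.
Total value = 683.69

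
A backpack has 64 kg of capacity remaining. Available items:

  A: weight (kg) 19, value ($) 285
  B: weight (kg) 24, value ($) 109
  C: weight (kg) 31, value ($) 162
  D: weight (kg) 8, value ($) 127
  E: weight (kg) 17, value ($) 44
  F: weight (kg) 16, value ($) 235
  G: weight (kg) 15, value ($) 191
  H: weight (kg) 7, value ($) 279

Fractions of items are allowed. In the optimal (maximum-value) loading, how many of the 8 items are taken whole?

4

Ratios (sorted): H 39.86, D 15.88, A 15.00, F 14.69, G 12.73, C 5.23, B 4.54, E 2.59
take H (7 @ 279); take D (8 @ 127); take A (19 @ 285); take F (16 @ 235); take 14/15 of G → 178.27. Capacity used 64/64.
4 item(s) taken whole; one partial (take 14/15 of G).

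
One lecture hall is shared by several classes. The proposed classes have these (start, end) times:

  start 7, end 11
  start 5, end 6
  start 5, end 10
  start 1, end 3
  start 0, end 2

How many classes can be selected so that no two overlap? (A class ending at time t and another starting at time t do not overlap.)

3

By end time: (0,2), (1,3), (5,6), (5,10), (7,11).
Pick (0,2); next start ≥ 2 → (5,6); next start ≥ 6 → (7,11).
Selected 3 classes.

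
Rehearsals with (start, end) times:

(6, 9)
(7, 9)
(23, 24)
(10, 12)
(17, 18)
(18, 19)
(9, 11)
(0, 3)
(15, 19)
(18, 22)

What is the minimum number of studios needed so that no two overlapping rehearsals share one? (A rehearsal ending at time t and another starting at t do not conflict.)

Count concurrent intervals with a sweep; the peak is the room count.
starts: [0, 6, 7, 9, 10, 15, 17, 18, 18, 23]
ends:   [3, 9, 9, 11, 12, 18, 19, 19, 22, 24]
s0→1 e3→0 s6→1 s7→2 e9→1 e9→0 s9→1 s10→2 e11→1 e12→0 s15→1 s17→2 e18→1 s18→2 s18→3  — peak 3.

3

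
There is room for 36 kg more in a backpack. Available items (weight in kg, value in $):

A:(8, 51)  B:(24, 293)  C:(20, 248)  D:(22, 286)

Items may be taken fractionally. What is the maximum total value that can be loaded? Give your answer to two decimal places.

Sort by value per unit weight and fill in that order.
Order: D (286/22=13.00) > C (248/20=12.40) > B (293/24=12.21) > A (51/8=6.38)
Fill: take D (22 @ 286) → take 14/20 of C → 173.60; 36/36 used.
Total value = 459.60

459.60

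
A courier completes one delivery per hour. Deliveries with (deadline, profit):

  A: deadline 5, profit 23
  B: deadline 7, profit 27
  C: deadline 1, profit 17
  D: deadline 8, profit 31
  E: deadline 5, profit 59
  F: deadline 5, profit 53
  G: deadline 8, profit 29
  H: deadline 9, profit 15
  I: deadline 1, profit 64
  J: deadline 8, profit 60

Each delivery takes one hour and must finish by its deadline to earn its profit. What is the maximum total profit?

361

Take jobs in profit order; each goes to the latest open slot no later than its deadline.
Profit order: I=64 J=60 E=59 F=53 D=31 G=29 B=27 A=23 C=17 H=15
Assign: I→slot 1, J→slot 8, E→slot 5, F→slot 4, D→slot 7, G→slot 6, B→slot 3, A→slot 2, C skipped, H→slot 9.
Slots: [1:I] [2:A] [3:B] [4:F] [5:E] [6:G] [7:D] [8:J] [9:H]
Profit = 64 + 23 + 27 + 53 + 59 + 29 + 31 + 60 + 15 = 361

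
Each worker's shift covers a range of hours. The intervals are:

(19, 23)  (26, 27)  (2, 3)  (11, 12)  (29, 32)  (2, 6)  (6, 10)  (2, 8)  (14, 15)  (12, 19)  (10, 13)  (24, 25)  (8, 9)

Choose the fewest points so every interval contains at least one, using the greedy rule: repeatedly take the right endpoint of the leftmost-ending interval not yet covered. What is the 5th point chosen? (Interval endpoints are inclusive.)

Process intervals by earliest right end; each time one isn't hit yet, stab at its right endpoint.
Sorted: [2,3] [2,6] [2,8] [8,9] [6,10] [11,12] [10,13] [14,15] [12,19] [19,23] [24,25] [26,27] [29,32]
{[2,3],[2,6],[2,8]} hit by 3; {[8,9],[6,10]} hit by 9; {[11,12],[10,13]} hit by 12; {[14,15],[12,19]} hit by 15; {[19,23]} hit by 23; {[24,25]} hit by 25; {[26,27]} hit by 27; {[29,32]} hit by 32.
Points: 3, 9, 12, 15, 23, 25, 27, 32 (8 total).

23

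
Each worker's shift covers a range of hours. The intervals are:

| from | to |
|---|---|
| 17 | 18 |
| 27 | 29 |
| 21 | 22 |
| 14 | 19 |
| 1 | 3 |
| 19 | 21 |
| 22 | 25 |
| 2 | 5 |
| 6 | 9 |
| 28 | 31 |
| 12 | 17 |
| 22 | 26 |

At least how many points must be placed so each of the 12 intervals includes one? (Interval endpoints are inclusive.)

6

Sort by right endpoint; whenever an interval is uncovered, place a point at its right end.
Sorted: [1,3] [2,5] [6,9] [12,17] [17,18] [14,19] [19,21] [21,22] [22,25] [22,26] [27,29] [28,31]
{[1,3],[2,5]} hit by 3; {[6,9]} hit by 9; {[12,17],[17,18],[14,19]} hit by 17; {[19,21],[21,22]} hit by 21; {[22,25],[22,26]} hit by 25; {[27,29],[28,31]} hit by 29.
Points: 3, 9, 17, 21, 25, 29 (6 total).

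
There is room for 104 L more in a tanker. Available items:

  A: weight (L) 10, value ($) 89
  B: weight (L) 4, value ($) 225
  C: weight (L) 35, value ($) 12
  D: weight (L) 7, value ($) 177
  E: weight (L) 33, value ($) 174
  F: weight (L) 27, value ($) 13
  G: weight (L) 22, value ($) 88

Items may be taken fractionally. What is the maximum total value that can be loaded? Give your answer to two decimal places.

766.34

Greedy by value/weight ratio, highest first.
Ratios (sorted): B 56.25, D 25.29, A 8.90, E 5.27, G 4.00, F 0.48, C 0.34
take B (4 @ 225); take D (7 @ 177); take A (10 @ 89); take E (33 @ 174); take G (22 @ 88); take F (27 @ 13); take 1/35 of C → 0.34. Capacity used 104/104.
Total value = 766.34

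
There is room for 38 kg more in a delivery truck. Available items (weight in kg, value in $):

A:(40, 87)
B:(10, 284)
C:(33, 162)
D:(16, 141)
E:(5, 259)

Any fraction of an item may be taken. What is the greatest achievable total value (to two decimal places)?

718.36

Order: E (259/5=51.80) > B (284/10=28.40) > D (141/16=8.81) > C (162/33=4.91) > A (87/40=2.17)
Fill: take E (5 @ 259) → take B (10 @ 284) → take D (16 @ 141) → take 7/33 of C → 34.36; 38/38 used.
Total value = 718.36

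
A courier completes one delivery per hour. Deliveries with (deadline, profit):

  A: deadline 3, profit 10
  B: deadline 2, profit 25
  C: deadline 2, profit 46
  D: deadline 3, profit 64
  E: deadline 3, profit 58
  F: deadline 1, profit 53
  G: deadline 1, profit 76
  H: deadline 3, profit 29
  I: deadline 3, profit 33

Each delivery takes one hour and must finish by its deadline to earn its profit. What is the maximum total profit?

198

Sort by profit descending; place each in the latest free slot ≤ its deadline.
By profit: G(d1,76), D(d3,64), E(d3,58), F(d1,53), C(d2,46), I(d3,33), H(d3,29), B(d2,25), A(d3,10)
G→slot 1; D→slot 3; E→slot 2; F skipped; C skipped; I skipped; H skipped; B skipped; A skipped.
Profit = 76 + 58 + 64 = 198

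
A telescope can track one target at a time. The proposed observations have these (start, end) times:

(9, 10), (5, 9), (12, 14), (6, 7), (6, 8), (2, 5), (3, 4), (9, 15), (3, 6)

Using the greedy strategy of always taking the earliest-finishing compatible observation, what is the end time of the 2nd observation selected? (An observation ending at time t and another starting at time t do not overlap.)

Order by finish time; keep every interval that doesn't clash with the previous kept one.
By end time: (3,4), (2,5), (3,6), (6,7), (6,8), (5,9), (9,10), (12,14), (9,15).
Pick (3,4); next start ≥ 4 → (6,7); next start ≥ 7 → (9,10); next start ≥ 10 → (12,14).
Selected: (3,4) (6,7) (9,10) (12,14)

7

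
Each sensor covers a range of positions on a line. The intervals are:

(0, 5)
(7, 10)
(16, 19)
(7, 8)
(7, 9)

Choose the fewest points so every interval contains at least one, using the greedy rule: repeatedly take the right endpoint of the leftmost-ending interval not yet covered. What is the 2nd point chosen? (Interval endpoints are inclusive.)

Sort by right endpoint; whenever an interval is uncovered, place a point at its right end.
Sorted: [0,5] [7,8] [7,9] [7,10] [16,19]
{[0,5]} hit by 5; {[7,8],[7,9],[7,10]} hit by 8; {[16,19]} hit by 19.
Points: 5, 8, 19 (3 total).

8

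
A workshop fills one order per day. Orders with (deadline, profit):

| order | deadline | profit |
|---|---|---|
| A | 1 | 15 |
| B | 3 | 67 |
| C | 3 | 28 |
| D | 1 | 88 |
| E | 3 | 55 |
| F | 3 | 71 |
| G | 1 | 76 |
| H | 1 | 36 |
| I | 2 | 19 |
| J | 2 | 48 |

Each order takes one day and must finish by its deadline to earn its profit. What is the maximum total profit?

226

By profit: D(d1,88), G(d1,76), F(d3,71), B(d3,67), E(d3,55), J(d2,48), H(d1,36), C(d3,28), I(d2,19), A(d1,15)
D→slot 1; G skipped; F→slot 3; B→slot 2; E skipped; J skipped; H skipped; C skipped; I skipped; A skipped.
Profit = 88 + 67 + 71 = 226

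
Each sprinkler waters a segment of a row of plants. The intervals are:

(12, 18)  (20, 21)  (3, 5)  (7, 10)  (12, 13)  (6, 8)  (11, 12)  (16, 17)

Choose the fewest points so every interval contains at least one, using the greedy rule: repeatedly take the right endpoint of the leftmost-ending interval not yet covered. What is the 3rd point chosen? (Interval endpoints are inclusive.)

12

Sorted: [3,5] [6,8] [7,10] [11,12] [12,13] [16,17] [12,18] [20,21]
{[3,5]} hit by 5; {[6,8],[7,10]} hit by 8; {[11,12],[12,13]} hit by 12; {[16,17],[12,18]} hit by 17; {[20,21]} hit by 21.
Points: 5, 8, 12, 17, 21 (5 total).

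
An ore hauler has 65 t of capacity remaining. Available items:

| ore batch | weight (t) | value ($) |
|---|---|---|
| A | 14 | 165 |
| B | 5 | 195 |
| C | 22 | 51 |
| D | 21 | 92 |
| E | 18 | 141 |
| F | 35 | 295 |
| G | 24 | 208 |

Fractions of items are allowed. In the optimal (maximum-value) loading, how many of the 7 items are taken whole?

Order: B (195/5=39.00) > A (165/14=11.79) > G (208/24=8.67) > F (295/35=8.43) > E (141/18=7.83) > D (92/21=4.38) > C (51/22=2.32)
Fill: take B (5 @ 195) → take A (14 @ 165) → take G (24 @ 208) → take 22/35 of F → 185.43; 65/65 used.
3 item(s) taken whole; one partial (take 22/35 of F).

3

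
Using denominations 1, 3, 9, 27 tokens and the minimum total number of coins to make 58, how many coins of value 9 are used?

0

Greedy: take as many of the largest coin as possible, then repeat with the remainder.
58 = 2×27 + 1×3 + 1×1
Count of 9: 0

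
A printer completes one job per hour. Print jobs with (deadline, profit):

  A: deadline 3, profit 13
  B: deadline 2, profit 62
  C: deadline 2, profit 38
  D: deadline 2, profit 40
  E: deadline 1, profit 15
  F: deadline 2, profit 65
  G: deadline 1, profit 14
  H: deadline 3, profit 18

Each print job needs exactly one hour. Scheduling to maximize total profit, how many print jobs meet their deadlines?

By profit: F(d2,65), B(d2,62), D(d2,40), C(d2,38), H(d3,18), E(d1,15), G(d1,14), A(d3,13)
F→slot 2; B→slot 1; D skipped; C skipped; H→slot 3; E skipped; G skipped; A skipped.
3 of 8 scheduled.

3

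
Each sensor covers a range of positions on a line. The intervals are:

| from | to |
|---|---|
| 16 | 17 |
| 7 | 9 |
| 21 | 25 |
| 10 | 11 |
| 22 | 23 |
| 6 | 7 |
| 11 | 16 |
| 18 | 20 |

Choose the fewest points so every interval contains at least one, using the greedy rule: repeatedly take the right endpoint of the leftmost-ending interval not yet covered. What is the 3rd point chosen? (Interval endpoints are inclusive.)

17

Sort by right endpoint; whenever an interval is uncovered, place a point at its right end.
By right end: [6,7]  [7,9]  [10,11]  [11,16]  [16,17]  [18,20]  [22,23]  [21,25]
[6,7] uncovered → point at 7; [10,11] uncovered → point at 11; [16,17] uncovered → point at 17; [18,20] uncovered → point at 20; [22,23] uncovered → point at 23.
Points: 7, 11, 17, 20, 23 (5 total).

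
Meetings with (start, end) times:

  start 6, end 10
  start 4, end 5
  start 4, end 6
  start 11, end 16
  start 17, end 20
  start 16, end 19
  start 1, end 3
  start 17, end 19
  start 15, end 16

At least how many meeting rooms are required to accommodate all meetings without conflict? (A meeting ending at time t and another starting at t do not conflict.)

starts: [1, 4, 4, 6, 11, 15, 16, 17, 17]
ends:   [3, 5, 6, 10, 16, 16, 19, 19, 20]
s1→1 e3→0 s4→1 s4→2 e5→1 e6→0 s6→1 e10→0 s11→1 s15→2 e16→1 e16→0 s16→1 s17→2 s17→3  — peak 3.

3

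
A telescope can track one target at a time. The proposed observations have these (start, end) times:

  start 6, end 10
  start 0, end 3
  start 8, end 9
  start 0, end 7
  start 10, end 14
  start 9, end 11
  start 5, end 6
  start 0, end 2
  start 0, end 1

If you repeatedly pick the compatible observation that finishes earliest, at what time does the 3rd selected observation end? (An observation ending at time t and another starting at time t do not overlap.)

9

Greedy by earliest finish: after sorting by end time, pick each interval compatible with the last pick.
By end time: (0,1), (0,2), (0,3), (5,6), (0,7), (8,9), (6,10), (9,11), (10,14).
Pick (0,1); next start ≥ 1 → (5,6); next start ≥ 6 → (8,9); next start ≥ 9 → (9,11).
Selected: (0,1) (5,6) (8,9) (9,11)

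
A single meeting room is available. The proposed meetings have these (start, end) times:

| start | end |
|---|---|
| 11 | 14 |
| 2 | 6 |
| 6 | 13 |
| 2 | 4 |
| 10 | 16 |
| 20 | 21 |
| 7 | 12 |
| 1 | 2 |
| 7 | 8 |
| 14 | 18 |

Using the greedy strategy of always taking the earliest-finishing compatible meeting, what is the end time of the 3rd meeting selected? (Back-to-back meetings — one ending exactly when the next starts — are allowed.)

8

Order by finish time; keep every interval that doesn't clash with the previous kept one.
Sorted by end: (1,2)  (2,4)  (2,6)  (7,8)  (7,12)  (6,13)  (11,14)  (10,16)  (14,18)  (20,21)
take (1,2); take (2,4); take (7,8); take (11,14); skip (10,16); take (14,18); take (20,21).
Selected: (1,2) (2,4) (7,8) (11,14) (14,18) (20,21)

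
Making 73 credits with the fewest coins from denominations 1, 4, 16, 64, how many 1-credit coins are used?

Use the largest denomination that fits, subtract, and repeat.
73 = 1×64 + 2×4 + 1×1
Count of 1: 1

1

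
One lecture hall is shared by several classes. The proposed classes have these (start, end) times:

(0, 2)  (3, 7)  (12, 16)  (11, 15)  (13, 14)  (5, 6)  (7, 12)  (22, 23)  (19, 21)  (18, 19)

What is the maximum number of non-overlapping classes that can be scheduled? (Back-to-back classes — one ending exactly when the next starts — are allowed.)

Sort by end time and greedily take each interval whose start is ≥ the last chosen end.
By end time: (0,2), (5,6), (3,7), (7,12), (13,14), (11,15), (12,16), (18,19), (19,21), (22,23).
Pick (0,2); next start ≥ 2 → (5,6); next start ≥ 6 → (7,12); next start ≥ 12 → (13,14); next start ≥ 14 → (18,19); next start ≥ 19 → (19,21); next start ≥ 21 → (22,23).
Selected 7 classes.

7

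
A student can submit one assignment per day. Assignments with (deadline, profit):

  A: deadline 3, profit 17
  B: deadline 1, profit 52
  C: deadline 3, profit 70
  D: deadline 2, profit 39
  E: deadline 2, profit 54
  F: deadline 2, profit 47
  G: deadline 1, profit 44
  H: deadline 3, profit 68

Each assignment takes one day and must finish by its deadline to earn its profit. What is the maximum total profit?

By profit: C(d3,70), H(d3,68), E(d2,54), B(d1,52), F(d2,47), G(d1,44), D(d2,39), A(d3,17)
C→slot 3; H→slot 2; E→slot 1; B skipped; F skipped; G skipped; D skipped; A skipped.
Profit = 54 + 68 + 70 = 192

192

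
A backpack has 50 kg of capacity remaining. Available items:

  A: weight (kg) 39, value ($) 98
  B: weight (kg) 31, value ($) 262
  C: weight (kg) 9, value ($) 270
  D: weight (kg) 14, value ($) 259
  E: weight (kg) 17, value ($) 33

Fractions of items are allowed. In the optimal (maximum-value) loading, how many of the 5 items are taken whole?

2

Sort by value per unit weight and fill in that order.
Order: C (270/9=30.00) > D (259/14=18.50) > B (262/31=8.45) > A (98/39=2.51) > E (33/17=1.94)
Fill: take C (9 @ 270) → take D (14 @ 259) → take 27/31 of B → 228.19; 50/50 used.
2 item(s) taken whole; one partial (take 27/31 of B).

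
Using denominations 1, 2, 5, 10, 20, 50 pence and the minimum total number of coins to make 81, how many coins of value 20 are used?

1

Greedy: take as many of the largest coin as possible, then repeat with the remainder.
81 = 1×50 + 1×20 + 1×10 + 1×1
Count of 20: 1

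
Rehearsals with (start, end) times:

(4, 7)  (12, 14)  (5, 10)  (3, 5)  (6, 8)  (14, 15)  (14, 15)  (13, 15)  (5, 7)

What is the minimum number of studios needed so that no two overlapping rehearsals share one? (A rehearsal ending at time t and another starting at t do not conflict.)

Count concurrent intervals with a sweep; the peak is the room count.
Events (time:±→running): 3:+→1 4:+→2 5:-→1 5:+→2 5:+→3 6:+→4 … peak 4.

4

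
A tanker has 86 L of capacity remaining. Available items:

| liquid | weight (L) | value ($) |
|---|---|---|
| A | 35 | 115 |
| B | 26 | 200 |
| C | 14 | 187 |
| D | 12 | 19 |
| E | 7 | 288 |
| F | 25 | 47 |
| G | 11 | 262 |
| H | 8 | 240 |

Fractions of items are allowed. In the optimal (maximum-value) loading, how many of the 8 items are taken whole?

5

Greedy by value/weight ratio, highest first.
Ratios (sorted): E 41.14, H 30.00, G 23.82, C 13.36, B 7.69, A 3.29, F 1.88, D 1.58
take E (7 @ 288); take H (8 @ 240); take G (11 @ 262); take C (14 @ 187); take B (26 @ 200); take 20/35 of A → 65.71. Capacity used 86/86.
5 item(s) taken whole; one partial (take 20/35 of A).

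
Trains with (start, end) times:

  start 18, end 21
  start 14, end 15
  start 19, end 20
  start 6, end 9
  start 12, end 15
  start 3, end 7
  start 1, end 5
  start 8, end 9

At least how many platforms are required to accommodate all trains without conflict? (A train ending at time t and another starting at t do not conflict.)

starts: [1, 3, 6, 8, 12, 14, 18, 19]
ends:   [5, 7, 9, 9, 15, 15, 20, 21]
s1→1 s3→2  — peak 2.

2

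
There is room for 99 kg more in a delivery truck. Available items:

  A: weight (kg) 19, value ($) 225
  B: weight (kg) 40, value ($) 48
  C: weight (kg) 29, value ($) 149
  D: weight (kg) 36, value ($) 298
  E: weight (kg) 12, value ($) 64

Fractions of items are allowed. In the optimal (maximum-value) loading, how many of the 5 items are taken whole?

4

Sort by value per unit weight and fill in that order.
Order: A (225/19=11.84) > D (298/36=8.28) > E (64/12=5.33) > C (149/29=5.14) > B (48/40=1.20)
Fill: take A (19 @ 225) → take D (36 @ 298) → take E (12 @ 64) → take C (29 @ 149) → take 3/40 of B → 3.60; 99/99 used.
4 item(s) taken whole; one partial (take 3/40 of B).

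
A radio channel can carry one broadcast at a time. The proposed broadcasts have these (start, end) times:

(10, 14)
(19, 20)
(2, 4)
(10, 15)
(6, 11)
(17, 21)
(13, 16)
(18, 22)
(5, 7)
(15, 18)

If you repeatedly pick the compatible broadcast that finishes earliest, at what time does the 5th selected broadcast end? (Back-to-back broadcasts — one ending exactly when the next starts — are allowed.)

Sort by end time and greedily take each interval whose start is ≥ the last chosen end.
Sorted by end: (2,4)  (5,7)  (6,11)  (10,14)  (10,15)  (13,16)  (15,18)  (19,20)  (17,21)  (18,22)
take (2,4); take (5,7); take (10,14); take (15,18); take (19,20).
Selected: (2,4) (5,7) (10,14) (15,18) (19,20)

20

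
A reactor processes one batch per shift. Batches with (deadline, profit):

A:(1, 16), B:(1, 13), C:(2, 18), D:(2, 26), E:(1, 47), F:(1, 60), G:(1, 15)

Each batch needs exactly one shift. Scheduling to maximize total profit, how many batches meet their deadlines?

2

Take jobs in profit order; each goes to the latest open slot no later than its deadline.
By profit: F(d1,60), E(d1,47), D(d2,26), C(d2,18), A(d1,16), G(d1,15), B(d1,13)
F→slot 1; E skipped; D→slot 2; C skipped; A skipped; G skipped; B skipped.
2 of 7 scheduled.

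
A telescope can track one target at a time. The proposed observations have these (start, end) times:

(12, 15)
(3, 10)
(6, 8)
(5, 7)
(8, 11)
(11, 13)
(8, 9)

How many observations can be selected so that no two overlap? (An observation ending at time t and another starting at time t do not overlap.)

3

Sort by end time and greedily take each interval whose start is ≥ the last chosen end.
By end time: (5,7), (6,8), (8,9), (3,10), (8,11), (11,13), (12,15).
Pick (5,7); next start ≥ 7 → (8,9); next start ≥ 9 → (11,13).
Selected 3 observations.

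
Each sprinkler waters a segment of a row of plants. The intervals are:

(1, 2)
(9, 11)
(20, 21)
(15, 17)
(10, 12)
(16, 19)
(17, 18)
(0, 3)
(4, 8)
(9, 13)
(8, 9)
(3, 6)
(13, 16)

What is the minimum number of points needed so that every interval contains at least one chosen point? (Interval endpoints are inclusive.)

Process intervals by earliest right end; each time one isn't hit yet, stab at its right endpoint.
By right end: [1,2]  [0,3]  [3,6]  [4,8]  [8,9]  [9,11]  [10,12]  [9,13]  [13,16]  [15,17]  [17,18]  [16,19]  [20,21]
[1,2] uncovered → point at 2; [3,6] uncovered → point at 6; [8,9] uncovered → point at 9; [10,12] uncovered → point at 12; [13,16] uncovered → point at 16; [17,18] uncovered → point at 18; [20,21] uncovered → point at 21.
Points: 2, 6, 9, 12, 16, 18, 21 (7 total).

7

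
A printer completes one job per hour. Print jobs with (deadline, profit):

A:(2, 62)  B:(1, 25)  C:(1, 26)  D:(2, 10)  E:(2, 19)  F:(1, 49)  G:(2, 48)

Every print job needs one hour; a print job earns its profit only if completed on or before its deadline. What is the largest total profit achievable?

111

Profit order: A=62 F=49 G=48 C=26 B=25 E=19 D=10
Assign: A→slot 2, F→slot 1, G skipped, C skipped, B skipped, E skipped, D skipped.
Slots: [1:F] [2:A]
Profit = 49 + 62 = 111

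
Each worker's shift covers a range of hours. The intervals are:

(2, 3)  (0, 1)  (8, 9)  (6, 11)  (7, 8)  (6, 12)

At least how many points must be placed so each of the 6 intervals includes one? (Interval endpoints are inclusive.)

3

Sorted: [0,1] [2,3] [7,8] [8,9] [6,11] [6,12]
{[0,1]} hit by 1; {[2,3]} hit by 3; {[7,8],[8,9],[6,11],[6,12]} hit by 8.
Points: 1, 3, 8 (3 total).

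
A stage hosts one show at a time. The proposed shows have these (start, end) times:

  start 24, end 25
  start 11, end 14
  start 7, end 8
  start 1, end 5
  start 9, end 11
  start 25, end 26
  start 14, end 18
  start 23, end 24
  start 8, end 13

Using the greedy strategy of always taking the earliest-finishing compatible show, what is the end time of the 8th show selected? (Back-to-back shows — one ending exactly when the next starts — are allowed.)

26

Greedy by earliest finish: after sorting by end time, pick each interval compatible with the last pick.
Sorted by end: (1,5)  (7,8)  (9,11)  (8,13)  (11,14)  (14,18)  (23,24)  (24,25)  (25,26)
take (1,5); take (7,8); take (9,11); take (11,14); take (14,18); take (23,24); take (24,25); take (25,26).
Selected: (1,5) (7,8) (9,11) (11,14) (14,18) (23,24) (24,25) (25,26)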